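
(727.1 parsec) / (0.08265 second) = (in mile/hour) 1 parsec = 3.0856776e+16 m, so 727.1 parsec = 727.1 * 3.0856776e+16 = 2.2435962e+19 m. 0.08265 second = 0.08265 s. Combine: 2.2435962e+19 m / 0.08265 s = 2.7145749e+20 m/s. 1 mile/hour = 0.44704 m/s, so 2.7145749e+20 m/s = 2.7145749e+20 / 0.44704 = 6.0723312e+20 mile/hour ≈ 6.072e+20 mile/hour (4 s.f.). Final answer: 6.072e+20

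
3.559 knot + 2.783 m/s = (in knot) 1 knot = 0.51444444 m/s, so 3.559 knot = 3.559 * 0.51444444 = 1.8309078 m/s. 2.783 m/s is already in m/s. Sum: 1.8309078 + 2.783 = 4.6139078 m/s. 1 knot = 0.51444444 m/s, so 4.6139078 m/s = 4.6139078 / 0.51444444 = 8.9687192 knot ≈ 8.969 knot (4 s.f.). Final answer: 8.969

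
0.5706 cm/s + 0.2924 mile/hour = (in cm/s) 1 cm/s = 0.01 m/s, so 0.5706 cm/s = 0.5706 * 0.01 = 0.005706 m/s. 1 mile/hour = 0.44704 m/s, so 0.2924 mile/hour = 0.2924 * 0.44704 = 0.1307145 m/s. Sum: 0.005706 + 0.1307145 = 0.1364205 m/s. 1 cm/s = 0.01 m/s, so 0.1364205 m/s = 0.1364205 / 0.01 = 13.64205 cm/s ≈ 13.64 cm/s (4 s.f.). Final answer: 13.64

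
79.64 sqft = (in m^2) 7.399. Check: 1 sqft = 0.09290304 m^2, so 79.64 sqft = 79.64 * 0.09290304 = 7.3987981 m^2. Result: 7.3987981 m^2 ≈ 7.399 m^2 (4 s.f.).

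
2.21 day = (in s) 1 day = 86400 s, so 2.21 day = 2.21 * 86400 = 190944 s. Result: 190944 s ≈ 1.909e+05 s (4 s.f.). Final answer: 1.909e+05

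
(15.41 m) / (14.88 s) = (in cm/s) 15.41 m is already in m. 14.88 s is already in s. Combine: 15.41 m / 14.88 s = 1.0356183 m/s. 1 cm/s = 0.01 m/s, so 1.0356183 m/s = 1.0356183 / 0.01 = 103.56183 cm/s ≈ 103.6 cm/s (4 s.f.). Final answer: 103.6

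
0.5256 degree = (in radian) 1 degree = 0.017453293 rad, so 0.5256 degree = 0.5256 * 0.017453293 = 0.0091734505 rad. 0.0091734505 rad = 0.0091734505 radian ≈ 0.009173 radian (4 s.f.). Final answer: 0.009173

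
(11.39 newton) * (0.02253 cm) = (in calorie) 11.39 newton = 11.39 N. 1 cm = 0.01 m, so 0.02253 cm = 0.02253 * 0.01 = 0.0002253 m. Combine: 11.39 N * 0.0002253 m = 0.002566167 J. 1 calorie = 4.184 J, so 0.002566167 J = 0.002566167 / 4.184 = 0.00061332863 calorie ≈ 0.0006133 calorie (4 s.f.). Final answer: 0.0006133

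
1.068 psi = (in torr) 55.23. Check: 1 psi = 6894.7573 Pa, so 1.068 psi = 1.068 * 6894.7573 = 7363.6008 Pa. 1 torr = 133.32237 Pa, so 7363.6008 Pa = 7363.6008 / 133.32237 = 55.231548 torr ≈ 55.23 torr (4 s.f.).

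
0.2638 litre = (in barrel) 1 litre = 0.001 m^3, so 0.2638 litre = 0.2638 * 0.001 = 0.0002638 m^3. 1 barrel = 0.15898729 m^3, so 0.0002638 m^3 = 0.0002638 / 0.15898729 = 0.0016592521 barrel ≈ 0.001659 barrel (4 s.f.). Final answer: 0.001659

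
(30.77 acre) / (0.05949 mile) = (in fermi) 1.301e+18. Check: 1 acre = 4046.8564 m^2, so 30.77 acre = 30.77 * 4046.8564 = 124521.77 m^2. 1 mile = 1609.344 m, so 0.05949 mile = 0.05949 * 1609.344 = 95.739875 m. Combine: 124521.77 m^2 / 95.739875 m = 1300.626 m. 1 fermi = 1e-15 m, so 1300.626 m = 1300.626 / 1e-15 = 1.300626e+18 fermi ≈ 1.301e+18 fermi (4 s.f.).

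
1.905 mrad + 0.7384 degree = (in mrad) 1 mrad = 0.001 rad, so 1.905 mrad = 1.905 * 0.001 = 0.001905 rad. 1 degree = 0.017453293 rad, so 0.7384 degree = 0.7384 * 0.017453293 = 0.012887511 rad. Sum: 0.001905 + 0.012887511 = 0.014792511 rad. 1 mrad = 0.001 rad, so 0.014792511 rad = 0.014792511 / 0.001 = 14.792511 mrad ≈ 14.79 mrad (4 s.f.). Final answer: 14.79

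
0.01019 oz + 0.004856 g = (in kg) 0.0002937. Check: 1 oz = 0.028349523 kg, so 0.01019 oz = 0.01019 * 0.028349523 = 0.00028888164 kg. 1 g = 0.001 kg, so 0.004856 g = 0.004856 * 0.001 = 4.856e-06 kg. Sum: 0.00028888164 + 4.856e-06 = 0.00029373764 kg. Result: 0.00029373764 kg ≈ 0.0002937 kg (4 s.f.).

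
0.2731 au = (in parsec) 1.324e-06. Check: 1 au = 1.4959787e+11 m, so 0.2731 au = 0.2731 * 1.4959787e+11 = 4.0855178e+10 m. 1 parsec = 3.0856776e+16 m, so 4.0855178e+10 m = 4.0855178e+10 / 3.0856776e+16 = 1.3240262e-06 parsec ≈ 1.324e-06 parsec (4 s.f.).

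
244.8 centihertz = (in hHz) 1 centihertz = 0.01 Hz, so 244.8 centihertz = 244.8 * 0.01 = 2.448 Hz. 1 hHz = 100 Hz, so 2.448 Hz = 2.448 / 100 = 0.02448 hHz. Final answer: 0.02448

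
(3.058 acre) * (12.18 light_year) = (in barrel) 1 acre = 4046.8564 m^2, so 3.058 acre = 3.058 * 4046.8564 = 12375.287 m^2. 1 light_year = 9.4607305e+15 m, so 12.18 light_year = 12.18 * 9.4607305e+15 = 1.152317e+17 m. Combine: 12375.287 m^2 * 1.152317e+17 m = 1.4260253e+21 m^3. 1 barrel = 0.15898729 m^3, so 1.4260253e+21 m^3 = 1.4260253e+21 / 0.15898729 = 8.9694294e+21 barrel ≈ 8.969e+21 barrel (4 s.f.). Final answer: 8.969e+21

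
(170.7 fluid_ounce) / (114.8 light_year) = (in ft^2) 1 fluid_ounce = 2.957353e-05 m^3, so 170.7 fluid_ounce = 170.7 * 2.957353e-05 = 0.0050482015 m^3. 1 light_year = 9.4607305e+15 m, so 114.8 light_year = 114.8 * 9.4607305e+15 = 1.0860919e+18 m. Combine: 0.0050482015 m^3 / 1.0860919e+18 m = 4.6480429e-21 m^2. 1 ft^2 = 0.09290304 m^2, so 4.6480429e-21 m^2 = 4.6480429e-21 / 0.09290304 = 5.0031117e-20 ft^2 ≈ 5.003e-20 ft^2 (4 s.f.). Final answer: 5.003e-20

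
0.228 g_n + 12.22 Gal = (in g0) 1 g_n = 9.80665 m/s^2, so 0.228 g_n = 0.228 * 9.80665 = 2.2359162 m/s^2. 1 Gal = 0.01 m/s^2, so 12.22 Gal = 12.22 * 0.01 = 0.1222 m/s^2. Sum: 2.2359162 + 0.1222 = 2.3581162 m/s^2. 1 g0 = 9.80665 m/s^2, so 2.3581162 m/s^2 = 2.3581162 / 9.80665 = 0.24046093 g0 ≈ 0.2405 g0 (4 s.f.). Final answer: 0.2405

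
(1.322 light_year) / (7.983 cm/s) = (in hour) 4.352e+13. Check: 1 light_year = 9.4607305e+15 m, so 1.322 light_year = 1.322 * 9.4607305e+15 = 1.2507086e+16 m. 1 cm/s = 0.01 m/s, so 7.983 cm/s = 7.983 * 0.01 = 0.07983 m/s. Combine: 1.2507086e+16 m / 0.07983 m/s = 1.566715e+17 s. 1 hour = 3600 s, so 1.566715e+17 s = 1.566715e+17 / 3600 = 4.3519861e+13 hour ≈ 4.352e+13 hour (4 s.f.).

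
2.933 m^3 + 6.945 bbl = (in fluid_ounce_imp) 1.421e+05. Check: 2.933 m^3 is already in m^3. 1 bbl = 0.15898729 m^3, so 6.945 bbl = 6.945 * 0.15898729 = 1.1041668 m^3. Sum: 2.933 + 1.1041668 = 4.0371668 m^3. 1 fluid_ounce_imp = 2.8413063e-05 m^3, so 4.0371668 m^3 = 4.0371668 / 2.8413063e-05 = 142088.41 fluid_ounce_imp ≈ 1.421e+05 fluid_ounce_imp (4 s.f.).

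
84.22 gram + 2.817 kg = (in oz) 1 gram = 0.001 kg, so 84.22 gram = 84.22 * 0.001 = 0.08422 kg. 2.817 kg is already in kg. Sum: 0.08422 + 2.817 = 2.90122 kg. 1 oz = 0.028349523 kg, so 2.90122 kg = 2.90122 / 0.028349523 = 102.33752 oz ≈ 102.3 oz (4 s.f.). Final answer: 102.3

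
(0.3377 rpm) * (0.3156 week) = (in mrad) 6.75e+06. Check: 1 rpm = 0.10471976 rad/s, so 0.3377 rpm = 0.3377 * 0.10471976 = 0.035363861 rad/s. 1 week = 604800 s, so 0.3156 week = 0.3156 * 604800 = 190874.88 s. Combine: 0.035363861 rad/s * 190874.88 s = 6750.0728 rad. 1 mrad = 0.001 rad, so 6750.0728 rad = 6750.0728 / 0.001 = 6750072.8 mrad ≈ 6.75e+06 mrad (4 s.f.).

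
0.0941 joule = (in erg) 0.0941 joule = 0.0941 J. 1 erg = 1e-07 J, so 0.0941 J = 0.0941 / 1e-07 = 941000 erg ≈ 9.41e+05 erg (4 s.f.). Final answer: 9.41e+05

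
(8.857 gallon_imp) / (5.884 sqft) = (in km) 1 gallon_imp = 0.00454609 m^3, so 8.857 gallon_imp = 8.857 * 0.00454609 = 0.040264719 m^3. 1 sqft = 0.09290304 m^2, so 5.884 sqft = 5.884 * 0.09290304 = 0.54664149 m^2. Combine: 0.040264719 m^3 / 0.54664149 m^2 = 0.073658367 m. 1 km = 1000 m, so 0.073658367 m = 0.073658367 / 1000 = 7.3658367e-05 km ≈ 7.366e-05 km (4 s.f.). Final answer: 7.366e-05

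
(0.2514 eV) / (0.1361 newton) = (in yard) 1 eV = 1.6021766e-19 J, so 0.2514 eV = 0.2514 * 1.6021766e-19 = 4.0278721e-20 J. 0.1361 newton = 0.1361 N. Combine: 4.0278721e-20 J / 0.1361 N = 2.9594945e-19 m. 1 yard = 0.9144 m, so 2.9594945e-19 m = 2.9594945e-19 / 0.9144 = 3.2365426e-19 yard ≈ 3.237e-19 yard (4 s.f.). Final answer: 3.237e-19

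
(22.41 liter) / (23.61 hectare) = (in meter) 9.492e-08. Check: 1 liter = 0.001 m^3, so 22.41 liter = 22.41 * 0.001 = 0.02241 m^3. 1 hectare = 10000 m^2, so 23.61 hectare = 23.61 * 10000 = 236100 m^2. Combine: 0.02241 m^3 / 236100 m^2 = 9.4917408e-08 m. 9.4917408e-08 m = 9.4917408e-08 meter ≈ 9.492e-08 meter (4 s.f.).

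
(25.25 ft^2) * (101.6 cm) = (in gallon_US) 629.6. Check: 1 ft^2 = 0.09290304 m^2, so 25.25 ft^2 = 25.25 * 0.09290304 = 2.3458018 m^2. 1 cm = 0.01 m, so 101.6 cm = 101.6 * 0.01 = 1.016 m. Combine: 2.3458018 m^2 * 1.016 m = 2.3833346 m^3. 1 gallon_US = 0.0037854118 m^3, so 2.3833346 m^3 = 2.3833346 / 0.0037854118 = 629.61039 gallon_US ≈ 629.6 gallon_US (4 s.f.).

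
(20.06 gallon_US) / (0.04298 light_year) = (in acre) 4.615e-20. Check: 1 gallon_US = 0.0037854118 m^3, so 20.06 gallon_US = 20.06 * 0.0037854118 = 0.07593536 m^3. 1 light_year = 9.4607305e+15 m, so 0.04298 light_year = 0.04298 * 9.4607305e+15 = 4.066222e+14 m. Combine: 0.07593536 m^3 / 4.066222e+14 m = 1.8674672e-16 m^2. 1 acre = 4046.8564 m^2, so 1.8674672e-16 m^2 = 1.8674672e-16 / 4046.8564 = 4.6146119e-20 acre ≈ 4.615e-20 acre (4 s.f.).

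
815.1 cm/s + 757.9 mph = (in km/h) 1249. Check: 1 cm/s = 0.01 m/s, so 815.1 cm/s = 815.1 * 0.01 = 8.151 m/s. 1 mph = 0.44704 m/s, so 757.9 mph = 757.9 * 0.44704 = 338.81162 m/s. Sum: 8.151 + 338.81162 = 346.96262 m/s. 1 km/h = 0.27777778 m/s, so 346.96262 m/s = 346.96262 / 0.27777778 = 1249.0654 km/h ≈ 1249 km/h (4 s.f.).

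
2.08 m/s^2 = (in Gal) 208. Check: 1 Gal = 0.01 m/s^2, so 2.08 m/s^2 = 2.08 / 0.01 = 208 Gal.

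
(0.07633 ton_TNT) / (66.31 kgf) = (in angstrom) 1 ton_TNT = 4.184e+09 J, so 0.07633 ton_TNT = 0.07633 * 4.184e+09 = 3.1936472e+08 J. 1 kgf = 9.80665 N, so 66.31 kgf = 66.31 * 9.80665 = 650.27896 N. Combine: 3.1936472e+08 J / 650.27896 N = 491119.56 m. 1 angstrom = 1e-10 m, so 491119.56 m = 491119.56 / 1e-10 = 4.9111956e+15 angstrom ≈ 4.911e+15 angstrom (4 s.f.). Final answer: 4.911e+15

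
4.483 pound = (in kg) 2.033. Check: 1 pound = 0.45359237 kg, so 4.483 pound = 4.483 * 0.45359237 = 2.0334546 kg. Result: 2.0334546 kg ≈ 2.033 kg (4 s.f.).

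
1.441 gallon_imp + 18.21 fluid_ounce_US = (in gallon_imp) 1.559. Check: 1 gallon_imp = 0.00454609 m^3, so 1.441 gallon_imp = 1.441 * 0.00454609 = 0.0065509157 m^3. 1 fluid_ounce_US = 2.957353e-05 m^3, so 18.21 fluid_ounce_US = 18.21 * 2.957353e-05 = 0.00053853397 m^3. Sum: 0.0065509157 + 0.00053853397 = 0.0070894497 m^3. 1 gallon_imp = 0.00454609 m^3, so 0.0070894497 m^3 = 0.0070894497 / 0.00454609 = 1.5594609 gallon_imp ≈ 1.559 gallon_imp (4 s.f.).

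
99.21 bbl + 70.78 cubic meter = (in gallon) 2.286e+04. Check: 1 bbl = 0.15898729 m^3, so 99.21 bbl = 99.21 * 0.15898729 = 15.77313 m^3. 70.78 cubic meter = 70.78 m^3. Sum: 15.77313 + 70.78 = 86.55313 m^3. 1 gallon = 0.0037854118 m^3, so 86.55313 m^3 = 86.55313 / 0.0037854118 = 22864.918 gallon ≈ 2.286e+04 gallon (4 s.f.).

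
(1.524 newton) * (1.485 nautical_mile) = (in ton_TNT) 1.002e-06. Check: 1.524 newton = 1.524 N. 1 nautical_mile = 1852 m, so 1.485 nautical_mile = 1.485 * 1852 = 2750.22 m. Combine: 1.524 N * 2750.22 m = 4191.3353 J. 1 ton_TNT = 4.184e+09 J, so 4191.3353 J = 4191.3353 / 4.184e+09 = 1.0017532e-06 ton_TNT ≈ 1.002e-06 ton_TNT (4 s.f.).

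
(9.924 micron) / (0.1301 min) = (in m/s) 1.271e-06. Check: 1 micron = 1e-06 m, so 9.924 micron = 9.924 * 1e-06 = 9.924e-06 m. 1 min = 60 s, so 0.1301 min = 0.1301 * 60 = 7.806 s. Combine: 9.924e-06 m / 7.806 s = 1.2713297e-06 m/s. Result: 1.2713297e-06 m/s ≈ 1.271e-06 m/s (4 s.f.).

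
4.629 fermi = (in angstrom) 4.629e-05. Check: 1 fermi = 1e-15 m, so 4.629 fermi = 4.629 * 1e-15 = 4.629e-15 m. 1 angstrom = 1e-10 m, so 4.629e-15 m = 4.629e-15 / 1e-10 = 4.629e-05 angstrom.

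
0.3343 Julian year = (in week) 1 Julian year = 31557600 s, so 0.3343 Julian year = 0.3343 * 31557600 = 10549706 s. 1 week = 604800 s, so 10549706 s = 10549706 / 604800 = 17.443296 week ≈ 17.44 week (4 s.f.). Final answer: 17.44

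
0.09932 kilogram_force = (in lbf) 1 kilogram_force = 9.80665 N, so 0.09932 kilogram_force = 0.09932 * 9.80665 = 0.97399648 N. 1 lbf = 4.4482216 N, so 0.97399648 N = 0.97399648 / 4.4482216 = 0.21896312 lbf ≈ 0.219 lbf (4 s.f.). Final answer: 0.219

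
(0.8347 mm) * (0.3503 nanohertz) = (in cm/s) 2.924e-11. Check: 1 mm = 0.001 m, so 0.8347 mm = 0.8347 * 0.001 = 0.0008347 m. 1 nanohertz = 1e-09 Hz, so 0.3503 nanohertz = 0.3503 * 1e-09 = 3.503e-10 Hz. Combine: 0.0008347 m * 3.503e-10 Hz = 2.9239541e-13 m/s. 1 cm/s = 0.01 m/s, so 2.9239541e-13 m/s = 2.9239541e-13 / 0.01 = 2.9239541e-11 cm/s ≈ 2.924e-11 cm/s (4 s.f.).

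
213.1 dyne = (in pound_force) 1 dyne = 1e-05 N, so 213.1 dyne = 213.1 * 1e-05 = 0.002131 N. 1 pound_force = 4.4482216 N, so 0.002131 N = 0.002131 / 4.4482216 = 0.00047906786 pound_force ≈ 0.0004791 pound_force (4 s.f.). Final answer: 0.0004791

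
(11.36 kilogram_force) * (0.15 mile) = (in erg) 1 kilogram_force = 9.80665 N, so 11.36 kilogram_force = 11.36 * 9.80665 = 111.40354 N. 1 mile = 1609.344 m, so 0.15 mile = 0.15 * 1609.344 = 241.4016 m. Combine: 111.40354 N * 241.4016 m = 26892.994 J. 1 erg = 1e-07 J, so 26892.994 J = 26892.994 / 1e-07 = 2.6892994e+11 erg ≈ 2.689e+11 erg (4 s.f.). Final answer: 2.689e+11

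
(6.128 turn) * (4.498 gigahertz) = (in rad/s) 1 turn = 6.2831853 rad, so 6.128 turn = 6.128 * 6.2831853 = 38.50336 rad. 1 gigahertz = 1e+09 Hz, so 4.498 gigahertz = 4.498 * 1e+09 = 4.498e+09 Hz. Combine: 38.50336 rad * 4.498e+09 Hz = 1.7318811e+11 rad/s. Result: 1.7318811e+11 rad/s ≈ 1.732e+11 rad/s (4 s.f.). Final answer: 1.732e+11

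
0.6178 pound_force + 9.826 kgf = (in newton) 99.11. Check: 1 pound_force = 4.4482216 N, so 0.6178 pound_force = 0.6178 * 4.4482216 = 2.7481113 N. 1 kgf = 9.80665 N, so 9.826 kgf = 9.826 * 9.80665 = 96.360143 N. Sum: 2.7481113 + 96.360143 = 99.108254 N. 99.108254 N = 99.108254 newton ≈ 99.11 newton (4 s.f.).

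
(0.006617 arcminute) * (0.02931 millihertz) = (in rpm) 5.387e-10. Check: 1 arcminute = 0.00029088821 rad, so 0.006617 arcminute = 0.006617 * 0.00029088821 = 1.9248073e-06 rad. 1 millihertz = 0.001 Hz, so 0.02931 millihertz = 0.02931 * 0.001 = 2.931e-05 Hz. Combine: 1.9248073e-06 rad * 2.931e-05 Hz = 5.6416101e-11 rad/s. 1 rpm = 0.10471976 rad/s, so 5.6416101e-11 rad/s = 5.6416101e-11 / 0.10471976 = 5.3873408e-10 rpm ≈ 5.387e-10 rpm (4 s.f.).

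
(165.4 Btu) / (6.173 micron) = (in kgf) 2.883e+09. Check: 1 Btu = 1055.0559 J, so 165.4 Btu = 165.4 * 1055.0559 = 174506.24 J. 1 micron = 1e-06 m, so 6.173 micron = 6.173 * 1e-06 = 6.173e-06 m. Combine: 174506.24 J / 6.173e-06 m = 2.8269276e+10 N. 1 kgf = 9.80665 N, so 2.8269276e+10 N = 2.8269276e+10 / 9.80665 = 2.8826639e+09 kgf ≈ 2.883e+09 kgf (4 s.f.).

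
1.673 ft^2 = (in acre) 3.841e-05. Check: 1 ft^2 = 0.09290304 m^2, so 1.673 ft^2 = 1.673 * 0.09290304 = 0.15542679 m^2. 1 acre = 4046.8564 m^2, so 0.15542679 m^2 = 0.15542679 / 4046.8564 = 3.8406795e-05 acre ≈ 3.841e-05 acre (4 s.f.).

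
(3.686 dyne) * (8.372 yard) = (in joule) 1 dyne = 1e-05 N, so 3.686 dyne = 3.686 * 1e-05 = 3.686e-05 N. 1 yard = 0.9144 m, so 8.372 yard = 8.372 * 0.9144 = 7.6553568 m. Combine: 3.686e-05 N * 7.6553568 m = 0.00028217645 J. 0.00028217645 J = 0.00028217645 joule ≈ 0.0002822 joule (4 s.f.). Final answer: 0.0002822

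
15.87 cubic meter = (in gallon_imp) 15.87 cubic meter = 15.87 m^3. 1 gallon_imp = 0.00454609 m^3, so 15.87 m^3 = 15.87 / 0.00454609 = 3490.912 gallon_imp ≈ 3491 gallon_imp (4 s.f.). Final answer: 3491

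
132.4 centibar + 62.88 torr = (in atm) 1.389. Check: 1 centibar = 1000 Pa, so 132.4 centibar = 132.4 * 1000 = 132400 Pa. 1 torr = 133.32237 Pa, so 62.88 torr = 62.88 * 133.32237 = 8383.3105 Pa. Sum: 132400 + 8383.3105 = 140783.31 Pa. 1 atm = 101325 Pa, so 140783.31 Pa = 140783.31 / 101325 = 1.3894232 atm ≈ 1.389 atm (4 s.f.).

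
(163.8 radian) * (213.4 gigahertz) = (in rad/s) 3.495e+13. Check: 163.8 radian = 163.8 rad. 1 gigahertz = 1e+09 Hz, so 213.4 gigahertz = 213.4 * 1e+09 = 2.134e+11 Hz. Combine: 163.8 rad * 2.134e+11 Hz = 3.495492e+13 rad/s. Result: 3.495492e+13 rad/s ≈ 3.495e+13 rad/s (4 s.f.).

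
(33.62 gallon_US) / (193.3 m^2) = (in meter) 0.0006584. Check: 1 gallon_US = 0.0037854118 m^3, so 33.62 gallon_US = 33.62 * 0.0037854118 = 0.12726554 m^3. 193.3 m^2 is already in m^2. Combine: 0.12726554 m^3 / 193.3 m^2 = 0.00065838357 m. 0.00065838357 m = 0.00065838357 meter ≈ 0.0006584 meter (4 s.f.).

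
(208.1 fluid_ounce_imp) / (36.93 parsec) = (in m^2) 5.189e-21. Check: 1 fluid_ounce_imp = 2.8413063e-05 m^3, so 208.1 fluid_ounce_imp = 208.1 * 2.8413063e-05 = 0.0059127583 m^3. 1 parsec = 3.0856776e+16 m, so 36.93 parsec = 36.93 * 3.0856776e+16 = 1.1395407e+18 m. Combine: 0.0059127583 m^3 / 1.1395407e+18 m = 5.1887205e-21 m^2. Result: 5.1887205e-21 m^2 ≈ 5.189e-21 m^2 (4 s.f.).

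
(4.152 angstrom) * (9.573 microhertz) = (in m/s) 3.975e-15. Check: 1 angstrom = 1e-10 m, so 4.152 angstrom = 4.152 * 1e-10 = 4.152e-10 m. 1 microhertz = 1e-06 Hz, so 9.573 microhertz = 9.573 * 1e-06 = 9.573e-06 Hz. Combine: 4.152e-10 m * 9.573e-06 Hz = 3.9747096e-15 m/s. Result: 3.9747096e-15 m/s ≈ 3.975e-15 m/s (4 s.f.).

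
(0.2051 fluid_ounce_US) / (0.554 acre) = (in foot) 8.876e-09. Check: 1 fluid_ounce_US = 2.957353e-05 m^3, so 0.2051 fluid_ounce_US = 0.2051 * 2.957353e-05 = 6.0655309e-06 m^3. 1 acre = 4046.8564 m^2, so 0.554 acre = 0.554 * 4046.8564 = 2241.9585 m^2. Combine: 6.0655309e-06 m^3 / 2241.9585 m^2 = 2.7054609e-09 m. 1 foot = 0.3048 m, so 2.7054609e-09 m = 2.7054609e-09 / 0.3048 = 8.876184e-09 foot ≈ 8.876e-09 foot (4 s.f.).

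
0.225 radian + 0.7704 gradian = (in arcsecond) 0.225 radian = 0.225 rad. 1 gradian = 0.015707963 rad, so 0.7704 gradian = 0.7704 * 0.015707963 = 0.012101415 rad. Sum: 0.225 + 0.012101415 = 0.23710141 rad. 1 arcsecond = 4.8481368e-06 rad, so 0.23710141 rad = 0.23710141 / 4.8481368e-06 = 48905.677 arcsecond ≈ 4.891e+04 arcsecond (4 s.f.). Final answer: 4.891e+04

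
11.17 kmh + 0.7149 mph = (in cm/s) 342.2. Check: 1 kmh = 0.27777778 m/s, so 11.17 kmh = 11.17 * 0.27777778 = 3.1027778 m/s. 1 mph = 0.44704 m/s, so 0.7149 mph = 0.7149 * 0.44704 = 0.3195889 m/s. Sum: 3.1027778 + 0.3195889 = 3.4223667 m/s. 1 cm/s = 0.01 m/s, so 3.4223667 m/s = 3.4223667 / 0.01 = 342.23667 cm/s ≈ 342.2 cm/s (4 s.f.).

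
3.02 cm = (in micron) 1 cm = 0.01 m, so 3.02 cm = 3.02 * 0.01 = 0.0302 m. 1 micron = 1e-06 m, so 0.0302 m = 0.0302 / 1e-06 = 30200 micron ≈ 3.02e+04 micron (4 s.f.). Final answer: 3.02e+04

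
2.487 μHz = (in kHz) 1 μHz = 1e-06 Hz, so 2.487 μHz = 2.487 * 1e-06 = 2.487e-06 Hz. 1 kHz = 1000 Hz, so 2.487e-06 Hz = 2.487e-06 / 1000 = 2.487e-09 kHz. Final answer: 2.487e-09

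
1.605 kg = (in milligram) 1 milligram = 1e-06 kg, so 1.605 kg = 1.605 / 1e-06 = 1605000 milligram ≈ 1.605e+06 milligram (4 s.f.). Final answer: 1.605e+06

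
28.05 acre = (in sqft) 1 acre = 4046.8564 m^2, so 28.05 acre = 28.05 * 4046.8564 = 113514.32 m^2. 1 sqft = 0.09290304 m^2, so 113514.32 m^2 = 113514.32 / 0.09290304 = 1221858 sqft ≈ 1.222e+06 sqft (4 s.f.). Final answer: 1.222e+06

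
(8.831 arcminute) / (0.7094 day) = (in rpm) 4.002e-07. Check: 1 arcminute = 0.00029088821 rad, so 8.831 arcminute = 8.831 * 0.00029088821 = 0.0025688338 rad. 1 day = 86400 s, so 0.7094 day = 0.7094 * 86400 = 61292.16 s. Combine: 0.0025688338 rad / 61292.16 s = 4.1911295e-08 rad/s. 1 rpm = 0.10471976 rad/s, so 4.1911295e-08 rad/s = 4.1911295e-08 / 0.10471976 = 4.0022338e-07 rpm ≈ 4.002e-07 rpm (4 s.f.).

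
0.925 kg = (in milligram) 9.25e+05. Check: 1 milligram = 1e-06 kg, so 0.925 kg = 0.925 / 1e-06 = 925000 milligram ≈ 9.25e+05 milligram (4 s.f.).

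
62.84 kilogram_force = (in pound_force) 138.5. Check: 1 kilogram_force = 9.80665 N, so 62.84 kilogram_force = 62.84 * 9.80665 = 616.24989 N. 1 pound_force = 4.4482216 N, so 616.24989 N = 616.24989 / 4.4482216 = 138.53849 pound_force ≈ 138.5 pound_force (4 s.f.).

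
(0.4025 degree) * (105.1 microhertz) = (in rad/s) 7.383e-07. Check: 1 degree = 0.017453293 rad, so 0.4025 degree = 0.4025 * 0.017453293 = 0.0070249502 rad. 1 microhertz = 1e-06 Hz, so 105.1 microhertz = 105.1 * 1e-06 = 0.0001051 Hz. Combine: 0.0070249502 rad * 0.0001051 Hz = 7.3832227e-07 rad/s. Result: 7.3832227e-07 rad/s ≈ 7.383e-07 rad/s (4 s.f.).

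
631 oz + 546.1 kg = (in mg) 5.64e+08. Check: 1 oz = 0.028349523 kg, so 631 oz = 631 * 0.028349523 = 17.888549 kg. 546.1 kg is already in kg. Sum: 17.888549 + 546.1 = 563.98855 kg. 1 mg = 1e-06 kg, so 563.98855 kg = 563.98855 / 1e-06 = 5.6398855e+08 mg ≈ 5.64e+08 mg (4 s.f.).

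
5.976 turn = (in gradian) 2390. Check: 1 turn = 6.2831853 rad, so 5.976 turn = 5.976 * 6.2831853 = 37.548315 rad. 1 gradian = 0.015707963 rad, so 37.548315 rad = 37.548315 / 0.015707963 = 2390.4 gradian ≈ 2390 gradian (4 s.f.).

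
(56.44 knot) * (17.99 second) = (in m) 522.3. Check: 1 knot = 0.51444444 m/s, so 56.44 knot = 56.44 * 0.51444444 = 29.035244 m/s. 17.99 second = 17.99 s. Combine: 29.035244 m/s * 17.99 s = 522.34405 m. Result: 522.34405 m ≈ 522.3 m (4 s.f.).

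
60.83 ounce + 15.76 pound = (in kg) 1 ounce = 0.028349523 kg, so 60.83 ounce = 60.83 * 0.028349523 = 1.7245015 kg. 1 pound = 0.45359237 kg, so 15.76 pound = 15.76 * 0.45359237 = 7.1486158 kg. Sum: 1.7245015 + 7.1486158 = 8.8731172 kg. Result: 8.8731172 kg ≈ 8.873 kg (4 s.f.). Final answer: 8.873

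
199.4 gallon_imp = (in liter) 1 gallon_imp = 0.00454609 m^3, so 199.4 gallon_imp = 199.4 * 0.00454609 = 0.90649035 m^3. 1 liter = 0.001 m^3, so 0.90649035 m^3 = 0.90649035 / 0.001 = 906.49035 liter ≈ 906.5 liter (4 s.f.). Final answer: 906.5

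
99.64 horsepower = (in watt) 7.43e+04. Check: 1 horsepower = 745.69987 W, so 99.64 horsepower = 99.64 * 745.69987 = 74301.535 W. 74301.535 W = 74301.535 watt ≈ 7.43e+04 watt (4 s.f.).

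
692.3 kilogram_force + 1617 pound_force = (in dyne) 1.398e+09. Check: 1 kilogram_force = 9.80665 N, so 692.3 kilogram_force = 692.3 * 9.80665 = 6789.1438 N. 1 pound_force = 4.4482216 N, so 1617 pound_force = 1617 * 4.4482216 = 7192.7744 N. Sum: 6789.1438 + 7192.7744 = 13981.918 N. 1 dyne = 1e-05 N, so 13981.918 N = 13981.918 / 1e-05 = 1.3981918e+09 dyne ≈ 1.398e+09 dyne (4 s.f.).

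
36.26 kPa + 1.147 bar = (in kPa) 151. Check: 1 kPa = 1000 Pa, so 36.26 kPa = 36.26 * 1000 = 36260 Pa. 1 bar = 100000 Pa, so 1.147 bar = 1.147 * 100000 = 114700 Pa. Sum: 36260 + 114700 = 150960 Pa. 1 kPa = 1000 Pa, so 150960 Pa = 150960 / 1000 = 150.96 kPa ≈ 151 kPa (4 s.f.).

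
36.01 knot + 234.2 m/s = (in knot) 1 knot = 0.51444444 m/s, so 36.01 knot = 36.01 * 0.51444444 = 18.525144 m/s. 234.2 m/s is already in m/s. Sum: 18.525144 + 234.2 = 252.72514 m/s. 1 knot = 0.51444444 m/s, so 252.72514 m/s = 252.72514 / 0.51444444 = 491.25838 knot ≈ 491.3 knot (4 s.f.). Final answer: 491.3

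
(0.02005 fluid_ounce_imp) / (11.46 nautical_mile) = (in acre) 6.633e-15. Check: 1 fluid_ounce_imp = 2.8413063e-05 m^3, so 0.02005 fluid_ounce_imp = 0.02005 * 2.8413063e-05 = 5.696819e-07 m^3. 1 nautical_mile = 1852 m, so 11.46 nautical_mile = 11.46 * 1852 = 21223.92 m. Combine: 5.696819e-07 m^3 / 21223.92 m = 2.6841503e-11 m^2. 1 acre = 4046.8564 m^2, so 2.6841503e-11 m^2 = 2.6841503e-11 / 4046.8564 = 6.6326797e-15 acre ≈ 6.633e-15 acre (4 s.f.).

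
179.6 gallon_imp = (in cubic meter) 1 gallon_imp = 0.00454609 m^3, so 179.6 gallon_imp = 179.6 * 0.00454609 = 0.81647776 m^3. 0.81647776 m^3 = 0.81647776 cubic meter ≈ 0.8165 cubic meter (4 s.f.). Final answer: 0.8165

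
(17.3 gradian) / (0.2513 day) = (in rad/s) 1.252e-05. Check: 1 gradian = 0.015707963 rad, so 17.3 gradian = 17.3 * 0.015707963 = 0.27174776 rad. 1 day = 86400 s, so 0.2513 day = 0.2513 * 86400 = 21712.32 s. Combine: 0.27174776 rad / 21712.32 s = 1.2515833e-05 rad/s. Result: 1.2515833e-05 rad/s ≈ 1.252e-05 rad/s (4 s.f.).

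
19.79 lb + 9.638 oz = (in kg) 9.25. Check: 1 lb = 0.45359237 kg, so 19.79 lb = 19.79 * 0.45359237 = 8.976593 kg. 1 oz = 0.028349523 kg, so 9.638 oz = 9.638 * 0.028349523 = 0.2732327 kg. Sum: 8.976593 + 0.2732327 = 9.2498257 kg. Result: 9.2498257 kg ≈ 9.25 kg (4 s.f.).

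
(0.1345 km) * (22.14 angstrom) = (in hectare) 2.978e-11. Check: 1 km = 1000 m, so 0.1345 km = 0.1345 * 1000 = 134.5 m. 1 angstrom = 1e-10 m, so 22.14 angstrom = 22.14 * 1e-10 = 2.214e-09 m. Combine: 134.5 m * 2.214e-09 m = 2.97783e-07 m^2. 1 hectare = 10000 m^2, so 2.97783e-07 m^2 = 2.97783e-07 / 10000 = 2.97783e-11 hectare ≈ 2.978e-11 hectare (4 s.f.).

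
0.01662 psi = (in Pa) 114.6. Check: 1 psi = 6894.7573 Pa, so 0.01662 psi = 0.01662 * 6894.7573 = 114.59087 Pa. Result: 114.59087 Pa ≈ 114.6 Pa (4 s.f.).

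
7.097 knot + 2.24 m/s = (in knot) 1 knot = 0.51444444 m/s, so 7.097 knot = 7.097 * 0.51444444 = 3.6510122 m/s. 2.24 m/s is already in m/s. Sum: 3.6510122 + 2.24 = 5.8910122 m/s. 1 knot = 0.51444444 m/s, so 5.8910122 m/s = 5.8910122 / 0.51444444 = 11.451212 knot ≈ 11.45 knot (4 s.f.). Final answer: 11.45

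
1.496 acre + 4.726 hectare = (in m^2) 1 acre = 4046.8564 m^2, so 1.496 acre = 1.496 * 4046.8564 = 6054.0972 m^2. 1 hectare = 10000 m^2, so 4.726 hectare = 4.726 * 10000 = 47260 m^2. Sum: 6054.0972 + 47260 = 53314.097 m^2. Result: 53314.097 m^2 ≈ 5.331e+04 m^2 (4 s.f.). Final answer: 5.331e+04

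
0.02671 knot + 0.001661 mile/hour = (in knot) 0.02815. Check: 1 knot = 0.51444444 m/s, so 0.02671 knot = 0.02671 * 0.51444444 = 0.013740811 m/s. 1 mile/hour = 0.44704 m/s, so 0.001661 mile/hour = 0.001661 * 0.44704 = 0.00074253344 m/s. Sum: 0.013740811 + 0.00074253344 = 0.014483345 m/s. 1 knot = 0.51444444 m/s, so 0.014483345 m/s = 0.014483345 / 0.51444444 = 0.02815337 knot ≈ 0.02815 knot (4 s.f.).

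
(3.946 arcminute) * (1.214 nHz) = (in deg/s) 7.984e-11. Check: 1 arcminute = 0.00029088821 rad, so 3.946 arcminute = 3.946 * 0.00029088821 = 0.0011478449 rad. 1 nHz = 1e-09 Hz, so 1.214 nHz = 1.214 * 1e-09 = 1.214e-09 Hz. Combine: 0.0011478449 rad * 1.214e-09 Hz = 1.3934837e-12 rad/s. 1 deg/s = 0.017453293 rad/s, so 1.3934837e-12 rad/s = 1.3934837e-12 / 0.017453293 = 7.9840733e-11 deg/s ≈ 7.984e-11 deg/s (4 s.f.).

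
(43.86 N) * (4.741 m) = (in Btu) 43.86 N is already in N. 4.741 m is already in m. Combine: 43.86 N * 4.741 m = 207.94026 J. 1 Btu = 1055.0559 J, so 207.94026 J = 207.94026 / 1055.0559 = 0.19708934 Btu ≈ 0.1971 Btu (4 s.f.). Final answer: 0.1971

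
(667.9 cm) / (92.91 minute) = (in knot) 0.002329. Check: 1 cm = 0.01 m, so 667.9 cm = 667.9 * 0.01 = 6.679 m. 1 minute = 60 s, so 92.91 minute = 92.91 * 60 = 5574.6 s. Combine: 6.679 m / 5574.6 s = 0.0011981129 m/s. 1 knot = 0.51444444 m/s, so 0.0011981129 m/s = 0.0011981129 / 0.51444444 = 0.0023289451 knot ≈ 0.002329 knot (4 s.f.).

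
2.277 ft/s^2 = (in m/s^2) 1 ft/s^2 = 0.3048 m/s^2, so 2.277 ft/s^2 = 2.277 * 0.3048 = 0.6940296 m/s^2. Result: 0.6940296 m/s^2 ≈ 0.694 m/s^2 (4 s.f.). Final answer: 0.694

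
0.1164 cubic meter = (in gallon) 0.1164 cubic meter = 0.1164 m^3. 1 gallon = 0.0037854118 m^3, so 0.1164 m^3 = 0.1164 / 0.0037854118 = 30.749627 gallon ≈ 30.75 gallon (4 s.f.). Final answer: 30.75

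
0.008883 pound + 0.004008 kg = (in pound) 0.01772. Check: 1 pound = 0.45359237 kg, so 0.008883 pound = 0.008883 * 0.45359237 = 0.004029261 kg. 0.004008 kg is already in kg. Sum: 0.004029261 + 0.004008 = 0.008037261 kg. 1 pound = 0.45359237 kg, so 0.008037261 kg = 0.008037261 / 0.45359237 = 0.017719127 pound ≈ 0.01772 pound (4 s.f.).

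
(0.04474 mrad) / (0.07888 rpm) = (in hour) 1 mrad = 0.001 rad, so 0.04474 mrad = 0.04474 * 0.001 = 4.474e-05 rad. 1 rpm = 0.10471976 rad/s, so 0.07888 rpm = 0.07888 * 0.10471976 = 0.0082602943 rad/s. Combine: 4.474e-05 rad / 0.0082602943 rad/s = 0.0054162719 s. 1 hour = 3600 s, so 0.0054162719 s = 0.0054162719 / 3600 = 1.50452e-06 hour ≈ 1.505e-06 hour (4 s.f.). Final answer: 1.505e-06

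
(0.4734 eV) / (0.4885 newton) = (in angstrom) 1 eV = 1.6021766e-19 J, so 0.4734 eV = 0.4734 * 1.6021766e-19 = 7.5847042e-20 J. 0.4885 newton = 0.4885 N. Combine: 7.5847042e-20 J / 0.4885 N = 1.5526518e-19 m. 1 angstrom = 1e-10 m, so 1.5526518e-19 m = 1.5526518e-19 / 1e-10 = 1.5526518e-09 angstrom ≈ 1.553e-09 angstrom (4 s.f.). Final answer: 1.553e-09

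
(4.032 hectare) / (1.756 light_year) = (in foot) 7.963e-12. Check: 1 hectare = 10000 m^2, so 4.032 hectare = 4.032 * 10000 = 40320 m^2. 1 light_year = 9.4607305e+15 m, so 1.756 light_year = 1.756 * 9.4607305e+15 = 1.6613043e+16 m. Combine: 40320 m^2 / 1.6613043e+16 m = 2.4270087e-12 m. 1 foot = 0.3048 m, so 2.4270087e-12 m = 2.4270087e-12 / 0.3048 = 7.9626271e-12 foot ≈ 7.963e-12 foot (4 s.f.).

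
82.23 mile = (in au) 8.846e-07. Check: 1 mile = 1609.344 m, so 82.23 mile = 82.23 * 1609.344 = 132336.36 m. 1 au = 1.4959787e+11 m, so 132336.36 m = 132336.36 / 1.4959787e+11 = 8.8461391e-07 au ≈ 8.846e-07 au (4 s.f.).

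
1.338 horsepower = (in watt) 997.7. Check: 1 horsepower = 745.69987 W, so 1.338 horsepower = 1.338 * 745.69987 = 997.74643 W. 997.74643 W = 997.74643 watt ≈ 997.7 watt (4 s.f.).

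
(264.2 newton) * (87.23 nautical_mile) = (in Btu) 264.2 newton = 264.2 N. 1 nautical_mile = 1852 m, so 87.23 nautical_mile = 87.23 * 1852 = 161549.96 m. Combine: 264.2 N * 161549.96 m = 42681499 J. 1 Btu = 1055.0559 J, so 42681499 J = 42681499 / 1055.0559 = 40454.256 Btu ≈ 4.045e+04 Btu (4 s.f.). Final answer: 4.045e+04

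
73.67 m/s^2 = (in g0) 1 g0 = 9.80665 m/s^2, so 73.67 m/s^2 = 73.67 / 9.80665 = 7.5122493 g0 ≈ 7.512 g0 (4 s.f.). Final answer: 7.512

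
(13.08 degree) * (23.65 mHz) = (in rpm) 1 degree = 0.017453293 rad, so 13.08 degree = 13.08 * 0.017453293 = 0.22828907 rad. 1 mHz = 0.001 Hz, so 23.65 mHz = 23.65 * 0.001 = 0.02365 Hz. Combine: 0.22828907 rad * 0.02365 Hz = 0.0053990364 rad/s. 1 rpm = 0.10471976 rad/s, so 0.0053990364 rad/s = 0.0053990364 / 0.10471976 = 0.051557 rpm ≈ 0.05156 rpm (4 s.f.). Final answer: 0.05156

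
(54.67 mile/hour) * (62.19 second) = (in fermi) 1.52e+18. Check: 1 mile/hour = 0.44704 m/s, so 54.67 mile/hour = 54.67 * 0.44704 = 24.439677 m/s. 62.19 second = 62.19 s. Combine: 24.439677 m/s * 62.19 s = 1519.9035 m. 1 fermi = 1e-15 m, so 1519.9035 m = 1519.9035 / 1e-15 = 1.5199035e+18 fermi ≈ 1.52e+18 fermi (4 s.f.).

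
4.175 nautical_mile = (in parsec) 1 nautical_mile = 1852 m, so 4.175 nautical_mile = 4.175 * 1852 = 7732.1 m. 1 parsec = 3.0856776e+16 m, so 7732.1 m = 7732.1 / 3.0856776e+16 = 2.505803e-13 parsec ≈ 2.506e-13 parsec (4 s.f.). Final answer: 2.506e-13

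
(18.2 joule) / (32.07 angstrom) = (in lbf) 18.2 joule = 18.2 J. 1 angstrom = 1e-10 m, so 32.07 angstrom = 32.07 * 1e-10 = 3.207e-09 m. Combine: 18.2 J / 3.207e-09 m = 5.6750857e+09 N. 1 lbf = 4.4482216 N, so 5.6750857e+09 N = 5.6750857e+09 / 4.4482216 = 1.27581e+09 lbf ≈ 1.276e+09 lbf (4 s.f.). Final answer: 1.276e+09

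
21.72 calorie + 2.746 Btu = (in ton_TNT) 7.142e-07. Check: 1 calorie = 4.184 J, so 21.72 calorie = 21.72 * 4.184 = 90.87648 J. 1 Btu = 1055.0559 J, so 2.746 Btu = 2.746 * 1055.0559 = 2897.1834 J. Sum: 90.87648 + 2897.1834 = 2988.0599 J. 1 ton_TNT = 4.184e+09 J, so 2988.0599 J = 2988.0599 / 4.184e+09 = 7.1416344e-07 ton_TNT ≈ 7.142e-07 ton_TNT (4 s.f.).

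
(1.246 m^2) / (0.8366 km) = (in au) 9.956e-15. Check: 1.246 m^2 is already in m^2. 1 km = 1000 m, so 0.8366 km = 0.8366 * 1000 = 836.6 m. Combine: 1.246 m^2 / 836.6 m = 0.0014893617 m. 1 au = 1.4959787e+11 m, so 0.0014893617 m = 0.0014893617 / 1.4959787e+11 = 9.9557681e-15 au ≈ 9.956e-15 au (4 s.f.).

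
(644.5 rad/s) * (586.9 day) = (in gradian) 2.081e+12. Check: 644.5 rad/s is already in rad/s. 1 day = 86400 s, so 586.9 day = 586.9 * 86400 = 50708160 s. Combine: 644.5 rad/s * 50708160 s = 3.2681409e+10 rad. 1 gradian = 0.015707963 rad, so 3.2681409e+10 rad = 3.2681409e+10 / 0.015707963 = 2.0805631e+12 gradian ≈ 2.081e+12 gradian (4 s.f.).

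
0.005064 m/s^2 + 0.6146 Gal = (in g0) 0.001143. Check: 0.005064 m/s^2 is already in m/s^2. 1 Gal = 0.01 m/s^2, so 0.6146 Gal = 0.6146 * 0.01 = 0.006146 m/s^2. Sum: 0.005064 + 0.006146 = 0.01121 m/s^2. 1 g0 = 9.80665 m/s^2, so 0.01121 m/s^2 = 0.01121 / 9.80665 = 0.0011431019 g0 ≈ 0.001143 g0 (4 s.f.).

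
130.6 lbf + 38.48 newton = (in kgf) 1 lbf = 4.4482216 N, so 130.6 lbf = 130.6 * 4.4482216 = 580.93774 N. 38.48 newton = 38.48 N. Sum: 580.93774 + 38.48 = 619.41774 N. 1 kgf = 9.80665 N, so 619.41774 N = 619.41774 / 9.80665 = 63.163032 kgf ≈ 63.16 kgf (4 s.f.). Final answer: 63.16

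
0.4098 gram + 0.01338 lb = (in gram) 1 gram = 0.001 kg, so 0.4098 gram = 0.4098 * 0.001 = 0.0004098 kg. 1 lb = 0.45359237 kg, so 0.01338 lb = 0.01338 * 0.45359237 = 0.0060690659 kg. Sum: 0.0004098 + 0.0060690659 = 0.0064788659 kg. 1 gram = 0.001 kg, so 0.0064788659 kg = 0.0064788659 / 0.001 = 6.4788659 gram ≈ 6.479 gram (4 s.f.). Final answer: 6.479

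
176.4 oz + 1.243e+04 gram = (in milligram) 1 oz = 0.028349523 kg, so 176.4 oz = 176.4 * 0.028349523 = 5.0008559 kg. 1 gram = 0.001 kg, so 1.243e+04 gram = 1.243e+04 * 0.001 = 12.43 kg. Sum: 5.0008559 + 12.43 = 17.430856 kg. 1 milligram = 1e-06 kg, so 17.430856 kg = 17.430856 / 1e-06 = 17430856 milligram ≈ 1.743e+07 milligram (4 s.f.). Final answer: 1.743e+07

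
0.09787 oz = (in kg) 1 oz = 0.028349523 kg, so 0.09787 oz = 0.09787 * 0.028349523 = 0.0027745678 kg. Result: 0.0027745678 kg ≈ 0.002775 kg (4 s.f.). Final answer: 0.002775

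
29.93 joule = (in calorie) 7.153. Check: 29.93 joule = 29.93 J. 1 calorie = 4.184 J, so 29.93 J = 29.93 / 4.184 = 7.1534417 calorie ≈ 7.153 calorie (4 s.f.).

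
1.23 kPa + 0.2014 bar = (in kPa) 1 kPa = 1000 Pa, so 1.23 kPa = 1.23 * 1000 = 1230 Pa. 1 bar = 100000 Pa, so 0.2014 bar = 0.2014 * 100000 = 20140 Pa. Sum: 1230 + 20140 = 21370 Pa. 1 kPa = 1000 Pa, so 21370 Pa = 21370 / 1000 = 21.37 kPa. Final answer: 21.37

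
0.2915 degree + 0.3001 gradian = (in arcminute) 33.7. Check: 1 degree = 0.017453293 rad, so 0.2915 degree = 0.2915 * 0.017453293 = 0.0050876348 rad. 1 gradian = 0.015707963 rad, so 0.3001 gradian = 0.3001 * 0.015707963 = 0.0047139598 rad. Sum: 0.0050876348 + 0.0047139598 = 0.0098015945 rad. 1 arcminute = 0.00029088821 rad, so 0.0098015945 rad = 0.0098015945 / 0.00029088821 = 33.6954 arcminute ≈ 33.7 arcminute (4 s.f.).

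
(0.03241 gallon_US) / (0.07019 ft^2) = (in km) 1.881e-05. Check: 1 gallon_US = 0.0037854118 m^3, so 0.03241 gallon_US = 0.03241 * 0.0037854118 = 0.0001226852 m^3. 1 ft^2 = 0.09290304 m^2, so 0.07019 ft^2 = 0.07019 * 0.09290304 = 0.0065208644 m^2. Combine: 0.0001226852 m^3 / 0.0065208644 m^2 = 0.018814254 m. 1 km = 1000 m, so 0.018814254 m = 0.018814254 / 1000 = 1.8814254e-05 km ≈ 1.881e-05 km (4 s.f.).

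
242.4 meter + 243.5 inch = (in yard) 271.9. Check: 242.4 meter = 242.4 m. 1 inch = 0.0254 m, so 243.5 inch = 243.5 * 0.0254 = 6.1849 m. Sum: 242.4 + 6.1849 = 248.5849 m. 1 yard = 0.9144 m, so 248.5849 m = 248.5849 / 0.9144 = 271.85575 yard ≈ 271.9 yard (4 s.f.).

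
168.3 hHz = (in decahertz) 1683. Check: 1 hHz = 100 Hz, so 168.3 hHz = 168.3 * 100 = 16830 Hz. 1 decahertz = 10 Hz, so 16830 Hz = 16830 / 10 = 1683 decahertz.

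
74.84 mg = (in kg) 7.484e-05. Check: 1 mg = 1e-06 kg, so 74.84 mg = 74.84 * 1e-06 = 7.484e-05 kg. Result: 7.484e-05 kg.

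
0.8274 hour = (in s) 1 hour = 3600 s, so 0.8274 hour = 0.8274 * 3600 = 2978.64 s. Result: 2978.64 s ≈ 2979 s (4 s.f.). Final answer: 2979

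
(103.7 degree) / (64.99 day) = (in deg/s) 1.847e-05. Check: 1 degree = 0.017453293 rad, so 103.7 degree = 103.7 * 0.017453293 = 1.8099064 rad. 1 day = 86400 s, so 64.99 day = 64.99 * 86400 = 5615136 s. Combine: 1.8099064 rad / 5615136 s = 3.2232638e-07 rad/s. 1 deg/s = 0.017453293 rad/s, so 3.2232638e-07 rad/s = 3.2232638e-07 / 0.017453293 = 1.8467941e-05 deg/s ≈ 1.847e-05 deg/s (4 s.f.).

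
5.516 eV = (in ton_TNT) 2.112e-28. Check: 1 eV = 1.6021766e-19 J, so 5.516 eV = 5.516 * 1.6021766e-19 = 8.8376063e-19 J. 1 ton_TNT = 4.184e+09 J, so 8.8376063e-19 J = 8.8376063e-19 / 4.184e+09 = 2.1122386e-28 ton_TNT ≈ 2.112e-28 ton_TNT (4 s.f.).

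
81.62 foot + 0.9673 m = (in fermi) 1 foot = 0.3048 m, so 81.62 foot = 81.62 * 0.3048 = 24.877776 m. 0.9673 m is already in m. Sum: 24.877776 + 0.9673 = 25.845076 m. 1 fermi = 1e-15 m, so 25.845076 m = 25.845076 / 1e-15 = 2.5845076e+16 fermi ≈ 2.585e+16 fermi (4 s.f.). Final answer: 2.585e+16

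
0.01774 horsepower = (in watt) 13.23. Check: 1 horsepower = 745.69987 W, so 0.01774 horsepower = 0.01774 * 745.69987 = 13.228716 W. 13.228716 W = 13.228716 watt ≈ 13.23 watt (4 s.f.).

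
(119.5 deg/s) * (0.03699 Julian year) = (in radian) 1 deg/s = 0.017453293 rad/s, so 119.5 deg/s = 119.5 * 0.017453293 = 2.0856685 rad/s. 1 Julian year = 31557600 s, so 0.03699 Julian year = 0.03699 * 31557600 = 1167315.6 s. Combine: 2.0856685 rad/s * 1167315.6 s = 2434633.4 rad. 2434633.4 rad = 2434633.4 radian ≈ 2.435e+06 radian (4 s.f.). Final answer: 2.435e+06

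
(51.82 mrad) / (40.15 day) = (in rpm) 1 mrad = 0.001 rad, so 51.82 mrad = 51.82 * 0.001 = 0.05182 rad. 1 day = 86400 s, so 40.15 day = 40.15 * 86400 = 3468960 s. Combine: 0.05182 rad / 3468960 s = 1.4938195e-08 rad/s. 1 rpm = 0.10471976 rad/s, so 1.4938195e-08 rad/s = 1.4938195e-08 / 0.10471976 = 1.4264925e-07 rpm ≈ 1.426e-07 rpm (4 s.f.). Final answer: 1.426e-07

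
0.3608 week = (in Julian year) 1 week = 604800 s, so 0.3608 week = 0.3608 * 604800 = 218211.84 s. 1 Julian year = 31557600 s, so 218211.84 s = 218211.84 / 31557600 = 0.0069147159 Julian year ≈ 0.006915 Julian year (4 s.f.). Final answer: 0.006915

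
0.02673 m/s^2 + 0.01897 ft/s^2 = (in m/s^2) 0.03251. Check: 0.02673 m/s^2 is already in m/s^2. 1 ft/s^2 = 0.3048 m/s^2, so 0.01897 ft/s^2 = 0.01897 * 0.3048 = 0.005782056 m/s^2. Sum: 0.02673 + 0.005782056 = 0.032512056 m/s^2. Result: 0.032512056 m/s^2 ≈ 0.03251 m/s^2 (4 s.f.).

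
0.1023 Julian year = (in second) 1 Julian year = 31557600 s, so 0.1023 Julian year = 0.1023 * 31557600 = 3228342.5 s. 3228342.5 s = 3228342.5 second ≈ 3.228e+06 second (4 s.f.). Final answer: 3.228e+06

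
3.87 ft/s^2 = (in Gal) 1 ft/s^2 = 0.3048 m/s^2, so 3.87 ft/s^2 = 3.87 * 0.3048 = 1.179576 m/s^2. 1 Gal = 0.01 m/s^2, so 1.179576 m/s^2 = 1.179576 / 0.01 = 117.9576 Gal ≈ 118 Gal (4 s.f.). Final answer: 118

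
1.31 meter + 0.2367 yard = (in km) 1.31 meter = 1.31 m. 1 yard = 0.9144 m, so 0.2367 yard = 0.2367 * 0.9144 = 0.21643848 m. Sum: 1.31 + 0.21643848 = 1.5264385 m. 1 km = 1000 m, so 1.5264385 m = 1.5264385 / 1000 = 0.0015264385 km ≈ 0.001526 km (4 s.f.). Final answer: 0.001526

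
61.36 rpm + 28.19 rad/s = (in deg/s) 1 rpm = 0.10471976 rad/s, so 61.36 rpm = 61.36 * 0.10471976 = 6.4256042 rad/s. 28.19 rad/s is already in rad/s. Sum: 6.4256042 + 28.19 = 34.615604 rad/s. 1 deg/s = 0.017453293 rad/s, so 34.615604 rad/s = 34.615604 / 0.017453293 = 1983.328 deg/s ≈ 1983 deg/s (4 s.f.). Final answer: 1983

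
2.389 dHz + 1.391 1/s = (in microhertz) 1 dHz = 0.1 Hz, so 2.389 dHz = 2.389 * 0.1 = 0.2389 Hz. 1.391 1/s = 1.391 Hz. Sum: 0.2389 + 1.391 = 1.6299 Hz. 1 microhertz = 1e-06 Hz, so 1.6299 Hz = 1.6299 / 1e-06 = 1629900 microhertz ≈ 1.63e+06 microhertz (4 s.f.). Final answer: 1.63e+06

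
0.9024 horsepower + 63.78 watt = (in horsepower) 1 horsepower = 745.69987 W, so 0.9024 horsepower = 0.9024 * 745.69987 = 672.91956 W. 63.78 watt = 63.78 W. Sum: 672.91956 + 63.78 = 736.69956 W. 1 horsepower = 745.69987 W, so 736.69956 W = 736.69956 / 745.69987 = 0.98793039 horsepower ≈ 0.9879 horsepower (4 s.f.). Final answer: 0.9879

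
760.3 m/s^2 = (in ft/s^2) 1 ft/s^2 = 0.3048 m/s^2, so 760.3 m/s^2 = 760.3 / 0.3048 = 2494.4226 ft/s^2 ≈ 2494 ft/s^2 (4 s.f.). Final answer: 2494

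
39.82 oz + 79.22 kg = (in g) 8.035e+04. Check: 1 oz = 0.028349523 kg, so 39.82 oz = 39.82 * 0.028349523 = 1.128878 kg. 79.22 kg is already in kg. Sum: 1.128878 + 79.22 = 80.348878 kg. 1 g = 0.001 kg, so 80.348878 kg = 80.348878 / 0.001 = 80348.878 g ≈ 8.035e+04 g (4 s.f.).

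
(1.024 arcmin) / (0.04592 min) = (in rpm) 0.001032. Check: 1 arcmin = 0.00029088821 rad, so 1.024 arcmin = 1.024 * 0.00029088821 = 0.00029786953 rad. 1 min = 60 s, so 0.04592 min = 0.04592 * 60 = 2.7552 s. Combine: 0.00029786953 rad / 2.7552 s = 0.00010811176 rad/s. 1 rpm = 0.10471976 rad/s, so 0.00010811176 rad/s = 0.00010811176 / 0.10471976 = 0.0010323913 rpm ≈ 0.001032 rpm (4 s.f.).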